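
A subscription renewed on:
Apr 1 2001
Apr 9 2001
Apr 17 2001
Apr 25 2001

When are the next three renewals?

May 3 2001, May 11 2001, May 19 2001

Every event comes 8 days after the last (8, 8, 8).
Apr 25 2001 + 8 days = May 3 2001.
May 3 2001 + 8 days = May 11 2001.
May 11 2001 + 8 days = May 19 2001.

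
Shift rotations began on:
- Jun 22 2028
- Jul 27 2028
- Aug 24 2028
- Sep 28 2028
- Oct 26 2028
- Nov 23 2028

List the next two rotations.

These are Thursdays at 28- or 35-day spacing (35, 28, 35, 28, 28).
The pattern: 4th Thursday of the month.
4th Thursday of December 2028: Dec 28 2028.
4th Thursday of January 2029: Jan 25 2029.

Dec 28 2028, Jan 25 2029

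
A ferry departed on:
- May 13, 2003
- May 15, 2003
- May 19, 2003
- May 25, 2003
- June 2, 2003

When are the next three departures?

The spacing grows by 2 each time: 2, 4, 6, 8 days.
Next gap: 10 days. June 2, 2003 + 10 days = June 12, 2003.
Next gap: 12 days. June 12, 2003 + 12 days = June 24, 2003.
Next gap: 14 days. June 24, 2003 + 14 days = July 8, 2003.

June 12, 2003; June 24, 2003; July 8, 2003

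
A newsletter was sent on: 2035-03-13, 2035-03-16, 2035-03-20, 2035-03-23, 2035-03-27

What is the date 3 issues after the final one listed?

Every event lands on a Tuesday or Friday (gaps cycle 3, 4, 3, 4).
So the schedule is: every Tuesday and Friday.
Next Friday: 2035-03-30.
Next Tuesday: 2035-04-03.
The following Friday is 2035-04-06.

2035-04-06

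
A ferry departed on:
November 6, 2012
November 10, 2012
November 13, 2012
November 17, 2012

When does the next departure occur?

November 20, 2012

The gap pattern 4, 3, 4 repeats every 2 events.
These are the Tuesdays and Saturdays of each week.
The following Tuesday is November 20, 2012.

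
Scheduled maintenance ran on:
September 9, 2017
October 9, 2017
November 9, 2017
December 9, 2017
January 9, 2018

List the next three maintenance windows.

Gaps: 30, 31, 30, 31 days — not constant. Every event is on the 9th of the month.
Pattern: the 9th of each month.
February 2018: February 9, 2018.
March 2018: March 9, 2018.
April 2018: April 9, 2018.

February 9, 2018; March 9, 2018; April 9, 2018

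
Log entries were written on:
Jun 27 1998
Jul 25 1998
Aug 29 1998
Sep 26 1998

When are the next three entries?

Oct 31 1998, Nov 28 1998, Dec 26 1998

These are Saturdays with 28, 35, 28-day gaps.
Each is the final Saturday of its month — Aug 29 1998 is past the 28th, so '4th Saturday' doesn't fit.
October 1998 ends with Saturday Oct 31 1998.
November 1998 ends with Saturday Nov 28 1998.
December 1998 ends with Saturday Dec 26 1998.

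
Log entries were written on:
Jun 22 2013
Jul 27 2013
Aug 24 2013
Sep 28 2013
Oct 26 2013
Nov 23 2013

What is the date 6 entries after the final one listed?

May 24 2014

These are Saturdays at 28- or 35-day spacing (35, 28, 35, 28, 28).
The pattern: 4th Saturday of the month.
December 2013 — 4th Saturday is Dec 28 2013.
January 2014 — 4th Saturday is Jan 25 2014.
February 2014 — 4th Saturday is Feb 22 2014.
March 2014 — 4th Saturday is Mar 22 2014.
April 2014 — 4th Saturday is Apr 26 2014.
4th Saturday of May 2014: May 24 2014.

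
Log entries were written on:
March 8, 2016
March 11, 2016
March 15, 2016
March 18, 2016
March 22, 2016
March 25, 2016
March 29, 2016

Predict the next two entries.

April 1, 2016; April 5, 2016

Every event lands on a Tuesday or Friday (gaps cycle 3, 4, 3, 4, 3, 4).
So the schedule is: every Tuesday and Friday.
The following Friday is April 1, 2016.
Next Tuesday: April 5, 2016.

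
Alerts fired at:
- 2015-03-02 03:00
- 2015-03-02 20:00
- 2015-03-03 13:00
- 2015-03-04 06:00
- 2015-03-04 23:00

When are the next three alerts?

Gaps: 17, 17, 17, 17 hours — each event is 17 hours after the previous one.
2015-03-04 23:00 + 17 h = 2015-03-05 16:00.
2015-03-05 16:00 + 17 h = 2015-03-06 09:00.
2015-03-06 09:00 + 17 h = 2015-03-07 02:00.

2015-03-05 16:00, 2015-03-06 09:00, 2015-03-07 02:00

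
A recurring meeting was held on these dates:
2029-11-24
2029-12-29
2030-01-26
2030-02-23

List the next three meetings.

2030-03-30, 2030-04-27, 2030-05-25

These are Saturdays with 35, 28, 28-day gaps.
Each is the final Saturday of its month — 2029-12-29 is past the 28th, so '4th Saturday' doesn't fit.
March 2030 ends with Saturday 2030-03-30.
April 2030 ends with Saturday 2030-04-27.
Last Saturday of May 2030: 2030-05-25.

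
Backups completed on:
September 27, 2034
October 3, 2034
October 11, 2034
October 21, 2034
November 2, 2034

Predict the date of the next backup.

The spacing grows by 2 each time: 6, 8, 10, 12 days.
Next gap: 14 days. November 2, 2034 + 14 days = November 16, 2034.

November 16, 2034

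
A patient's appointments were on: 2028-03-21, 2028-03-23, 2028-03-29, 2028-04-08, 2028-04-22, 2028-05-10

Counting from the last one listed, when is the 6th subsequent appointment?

2028-11-18

The spacing grows by 4 each time: 2, 6, 10, 14, 18 days.
Next gap: 22 days. 2028-05-10 + 22 days = 2028-06-01.
Next gap: 26 days. 2028-06-01 + 26 days = 2028-06-27.
Next gap: 30 days. 2028-06-27 + 30 days = 2028-07-27.
Next gap: 34 days. 2028-07-27 + 34 days = 2028-08-30.
Next gap: 38 days. 2028-08-30 + 38 days = 2028-10-07.
Next gap: 42 days. 2028-10-07 + 42 days = 2028-11-18.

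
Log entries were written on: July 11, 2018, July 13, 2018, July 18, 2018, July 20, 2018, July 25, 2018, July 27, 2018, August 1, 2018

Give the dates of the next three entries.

August 3, 2018; August 8, 2018; August 10, 2018

Every event lands on a Wednesday or Friday (gaps cycle 2, 5, 2, 5, 2, 5).
So the schedule is: every Wednesday and Friday.
The following Friday is August 3, 2018.
Next Wednesday: August 8, 2018.
The following Friday is August 10, 2018.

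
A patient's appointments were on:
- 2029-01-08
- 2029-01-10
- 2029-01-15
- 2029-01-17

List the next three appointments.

2029-01-22, 2029-01-24, 2029-01-29

Every event lands on a Monday or Wednesday (gaps cycle 2, 5, 2).
So the schedule is: every Monday and Wednesday.
Next Monday: 2029-01-22.
The following Wednesday is 2029-01-24.
The following Monday is 2029-01-29.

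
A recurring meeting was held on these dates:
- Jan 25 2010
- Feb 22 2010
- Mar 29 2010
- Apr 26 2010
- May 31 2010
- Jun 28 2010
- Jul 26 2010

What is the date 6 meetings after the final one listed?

Jan 31 2011

These are Mondays with 28, 35, 28, 35, 28, 28-day gaps.
Each is the final Monday of its month — Mar 29 2010 is past the 28th, so '4th Monday' doesn't fit.
August 2010 ends with Monday Aug 30 2010.
September 2010 ends with Monday Sep 27 2010.
Last Monday of October 2010: Oct 25 2010.
November 2010 ends with Monday Nov 29 2010.
Last Monday of December 2010: Dec 27 2010.
January 2011 ends with Monday Jan 31 2011.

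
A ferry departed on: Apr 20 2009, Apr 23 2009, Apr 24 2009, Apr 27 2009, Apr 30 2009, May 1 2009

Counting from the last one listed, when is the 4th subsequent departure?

May 11 2009

Gaps: 3, 1, 3, 3, 1 days — not constant, but cyclic with period 3.
The events fall on every Monday, Thursday and Friday.
The following Monday is May 4 2009.
Next Thursday: May 7 2009.
Next Friday: May 8 2009.
The following Monday is May 11 2009.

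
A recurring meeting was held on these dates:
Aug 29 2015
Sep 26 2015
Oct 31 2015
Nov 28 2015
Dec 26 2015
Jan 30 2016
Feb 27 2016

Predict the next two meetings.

All Saturdays; the gaps (28, 35, 28, 28, 35, 28) vary with month length.
This is the last Saturday of each month.
March 2016 ends with Saturday Mar 26 2016.
April 2016 ends with Saturday Apr 30 2016.

Mar 26 2016, Apr 30 2016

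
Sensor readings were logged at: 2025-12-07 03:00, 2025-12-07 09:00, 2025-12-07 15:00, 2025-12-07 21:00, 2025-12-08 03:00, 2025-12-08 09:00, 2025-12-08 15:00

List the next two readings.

The interval is a steady 6 hours (6, 6, 6, 6, 6, 6).
2025-12-08 15:00 + 6 h = 2025-12-08 21:00.
2025-12-08 21:00 + 6 h = 2025-12-09 03:00.

2025-12-08 21:00, 2025-12-09 03:00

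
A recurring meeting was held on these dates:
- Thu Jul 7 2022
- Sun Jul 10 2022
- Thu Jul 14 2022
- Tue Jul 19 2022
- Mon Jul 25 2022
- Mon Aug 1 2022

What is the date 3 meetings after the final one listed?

Intervals are 3, 4, 5, 6, 7 days — an arithmetic progression with common difference 1.
Next gap: 8 days. Mon Aug 1 2022 + 8 days = Tue Aug 9 2022.
Next gap: 9 days. Tue Aug 9 2022 + 9 days = Thu Aug 18 2022.
Next gap: 10 days. Thu Aug 18 2022 + 10 days = Sun Aug 28 2022.

Sun Aug 28 2022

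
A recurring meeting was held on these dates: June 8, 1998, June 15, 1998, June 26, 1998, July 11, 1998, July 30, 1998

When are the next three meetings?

Intervals are 7, 11, 15, 19 days — an arithmetic progression with common difference 4.
Next gap: 23 days. July 30, 1998 + 23 days = August 22, 1998.
Next gap: 27 days. August 22, 1998 + 27 days = September 18, 1998.
Next gap: 31 days. September 18, 1998 + 31 days = October 19, 1998.

August 22, 1998; September 18, 1998; October 19, 1998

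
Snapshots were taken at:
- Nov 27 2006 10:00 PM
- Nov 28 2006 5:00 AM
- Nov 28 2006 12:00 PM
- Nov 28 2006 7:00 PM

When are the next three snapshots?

Nov 29 2006 2:00 AM, Nov 29 2006 9:00 AM, Nov 29 2006 4:00 PM

Spacing: 7, 7, 7 h — constant 7 h.
Nov 28 2006 7:00 PM + 7 h = Nov 29 2006 2:00 AM.
Nov 29 2006 2:00 AM + 7 h = Nov 29 2006 9:00 AM.
Nov 29 2006 9:00 AM + 7 h = Nov 29 2006 4:00 PM.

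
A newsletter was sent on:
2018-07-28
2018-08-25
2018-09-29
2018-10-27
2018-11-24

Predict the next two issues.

2018-12-29, 2019-01-26

Every date is a Saturday; gaps 28, 35, 28, 28 days.
Each is the last Saturday of its month (at least one falls on the 29th or later, ruling out '4th Saturday').
Last Saturday of December 2018: 2018-12-29.
January 2019 ends with Saturday 2019-01-26.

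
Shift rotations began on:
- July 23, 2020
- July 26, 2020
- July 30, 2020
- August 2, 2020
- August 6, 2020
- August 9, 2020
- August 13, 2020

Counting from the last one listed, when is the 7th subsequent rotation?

The gap pattern 3, 4, 3, 4, 3, 4 repeats every 2 events.
These are the Thursdays and Sundays of each week.
The following Sunday is August 16, 2020.
The following Thursday is August 20, 2020.
The following Sunday is August 23, 2020.
Next Thursday: August 27, 2020.
Next Sunday: August 30, 2020.
The following Thursday is September 3, 2020.
The following Sunday is September 6, 2020.

September 6, 2020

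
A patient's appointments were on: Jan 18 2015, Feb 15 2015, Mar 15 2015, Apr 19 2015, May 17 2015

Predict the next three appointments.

These are Sundays at 28- or 35-day spacing (28, 28, 35, 28).
The pattern: 3rd Sunday of the month.
3rd Sunday of June 2015: Jun 21 2015.
July 2015 — 3rd Sunday is Jul 19 2015.
August 2015 — 3rd Sunday is Aug 16 2015.

Jun 21 2015, Jul 19 2015, Aug 16 2015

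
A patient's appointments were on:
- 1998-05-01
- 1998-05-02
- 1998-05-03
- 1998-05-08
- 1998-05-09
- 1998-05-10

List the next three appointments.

The gap pattern 1, 1, 5, 1, 1 repeats every 3 events.
These are the Fridays, Saturdays and Sundays of each week.
The following Friday is 1998-05-15.
Next Saturday: 1998-05-16.
The following Sunday is 1998-05-17.

1998-05-15, 1998-05-16, 1998-05-17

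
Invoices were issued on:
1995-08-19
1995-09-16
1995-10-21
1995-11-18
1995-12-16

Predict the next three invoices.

1996-01-20, 1996-02-17, 1996-03-16

These are Saturdays at 28- or 35-day spacing (28, 35, 28, 28).
The pattern: 3rd Saturday of the month.
January 1996 — 3rd Saturday is 1996-01-20.
3rd Saturday of February 1996: 1996-02-17.
3rd Saturday of March 1996: 1996-03-16.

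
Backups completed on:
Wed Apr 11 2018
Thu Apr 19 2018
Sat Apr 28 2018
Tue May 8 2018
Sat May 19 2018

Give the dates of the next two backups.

Thu May 31 2018, Wed Jun 13 2018

The spacing grows by 1 each time: 8, 9, 10, 11 days.
Next gap: 12 days. Sat May 19 2018 + 12 days = Thu May 31 2018.
Next gap: 13 days. Thu May 31 2018 + 13 days = Wed Jun 13 2018.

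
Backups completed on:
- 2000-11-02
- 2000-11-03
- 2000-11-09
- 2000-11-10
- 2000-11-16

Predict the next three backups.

Every event lands on a Thursday or Friday (gaps cycle 1, 6, 1, 6).
So the schedule is: every Thursday and Friday.
Next Friday: 2000-11-17.
Next Thursday: 2000-11-23.
Next Friday: 2000-11-24.

2000-11-17, 2000-11-23, 2000-11-24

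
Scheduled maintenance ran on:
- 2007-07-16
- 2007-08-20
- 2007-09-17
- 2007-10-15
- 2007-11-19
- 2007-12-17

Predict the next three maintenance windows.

Gaps: 35, 28, 28, 35, 28 days — a mix of 28 and 35. Every date is a Monday.
Each is the 3rd Monday of its month.
3rd Monday of January 2008: 2008-01-21.
February 2008 — 3rd Monday is 2008-02-18.
March 2008 — 3rd Monday is 2008-03-17.

2008-01-21, 2008-02-18, 2008-03-17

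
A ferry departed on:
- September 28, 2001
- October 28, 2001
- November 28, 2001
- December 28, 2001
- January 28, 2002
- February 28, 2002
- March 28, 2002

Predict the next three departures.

Gaps: 30, 31, 30, 31, 31, 28 days — not constant. Every event is on the 28th of the month.
Pattern: the 28th of each month.
April 2002: April 28, 2002.
Next: May 2002 → May 28, 2002.
June 2002: June 28, 2002.

April 28, 2002; May 28, 2002; June 28, 2002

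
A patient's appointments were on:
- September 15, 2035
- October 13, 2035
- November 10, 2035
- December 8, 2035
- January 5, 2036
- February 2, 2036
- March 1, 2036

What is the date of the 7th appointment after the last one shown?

Every event comes 28 days after the last (28, 28, 28, 28, 28, 28).
March 1, 2036 + 28 days = March 29, 2036.
March 29, 2036 + 28 days = April 26, 2036.
April 26, 2036 + 28 days = May 24, 2036.
May 24, 2036 + 28 days = June 21, 2036.
June 21, 2036 + 28 days = July 19, 2036.
July 19, 2036 + 28 days = August 16, 2036.
August 16, 2036 + 28 days = September 13, 2036.

September 13, 2036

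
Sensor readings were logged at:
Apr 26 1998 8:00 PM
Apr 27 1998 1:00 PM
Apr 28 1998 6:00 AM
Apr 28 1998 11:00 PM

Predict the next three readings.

Apr 29 1998 4:00 PM, Apr 30 1998 9:00 AM, May 1 1998 2:00 AM

The interval is a steady 17 hours (17, 17, 17).
Apr 28 1998 11:00 PM + 17 h = Apr 29 1998 4:00 PM.
Apr 29 1998 4:00 PM + 17 h = Apr 30 1998 9:00 AM.
Apr 30 1998 9:00 AM + 17 h = May 1 1998 2:00 AM.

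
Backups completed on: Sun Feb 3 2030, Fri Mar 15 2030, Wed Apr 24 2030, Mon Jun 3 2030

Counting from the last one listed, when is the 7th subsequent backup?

The spacing is 40, 40, 40 days — always 40 days.
Mon Jun 3 2030 + 40 days = Sat Jul 13 2030.
Sat Jul 13 2030 + 40 days = Thu Aug 22 2030.
Thu Aug 22 2030 + 40 days = Tue Oct 1 2030.
Tue Oct 1 2030 + 40 days = Sun Nov 10 2030.
Sun Nov 10 2030 + 40 days = Fri Dec 20 2030.
Fri Dec 20 2030 + 40 days = Wed Jan 29 2031.
Wed Jan 29 2031 + 40 days = Mon Mar 10 2031.

Mon Mar 10 2031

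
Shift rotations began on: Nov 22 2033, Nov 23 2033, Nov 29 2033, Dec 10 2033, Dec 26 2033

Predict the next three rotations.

Jan 16 2034, Feb 11 2034, Mar 14 2034

Intervals are 1, 6, 11, 16 days — an arithmetic progression with common difference 5.
Next gap: 21 days. Dec 26 2033 + 21 days = Jan 16 2034.
Next gap: 26 days. Jan 16 2034 + 26 days = Feb 11 2034.
Next gap: 31 days. Feb 11 2034 + 31 days = Mar 14 2034.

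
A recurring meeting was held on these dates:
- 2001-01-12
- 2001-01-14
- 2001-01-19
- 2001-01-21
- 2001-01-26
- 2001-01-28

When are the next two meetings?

The gap pattern 2, 5, 2, 5, 2 repeats every 2 events.
These are the Fridays and Sundays of each week.
The following Friday is 2001-02-02.
The following Sunday is 2001-02-04.

2001-02-02, 2001-02-04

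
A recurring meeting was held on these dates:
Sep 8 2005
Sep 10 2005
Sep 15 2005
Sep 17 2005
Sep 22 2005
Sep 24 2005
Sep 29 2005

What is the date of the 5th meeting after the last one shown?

Oct 15 2005

The gap pattern 2, 5, 2, 5, 2, 5 repeats every 2 events.
These are the Thursdays and Saturdays of each week.
Next Saturday: Oct 1 2005.
The following Thursday is Oct 6 2005.
Next Saturday: Oct 8 2005.
Next Thursday: Oct 13 2005.
The following Saturday is Oct 15 2005.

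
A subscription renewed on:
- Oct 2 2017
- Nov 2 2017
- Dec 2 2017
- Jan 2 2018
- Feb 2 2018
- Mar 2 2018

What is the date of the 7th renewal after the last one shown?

Gaps: 31, 30, 31, 31, 28 days — not constant. Every event is on the 2nd of the month.
Pattern: the 2nd of each month.
Next: April 2018 → Apr 2 2018.
May 2018: May 2 2018.
Next: June 2018 → Jun 2 2018.
July 2018: Jul 2 2018.
August 2018: Aug 2 2018.
September 2018: Sep 2 2018.
October 2018: Oct 2 2018.

Oct 2 2018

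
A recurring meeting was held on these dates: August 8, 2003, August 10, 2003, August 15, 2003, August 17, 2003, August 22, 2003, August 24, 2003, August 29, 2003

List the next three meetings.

August 31, 2003; September 5, 2003; September 7, 2003

The gap pattern 2, 5, 2, 5, 2, 5 repeats every 2 events.
These are the Fridays and Sundays of each week.
Next Sunday: August 31, 2003.
The following Friday is September 5, 2003.
The following Sunday is September 7, 2003.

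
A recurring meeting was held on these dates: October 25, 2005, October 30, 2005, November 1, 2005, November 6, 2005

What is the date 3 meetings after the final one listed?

November 15, 2005

Every event lands on a Tuesday or Sunday (gaps cycle 5, 2, 5).
So the schedule is: every Tuesday and Sunday.
The following Tuesday is November 8, 2005.
Next Sunday: November 13, 2005.
Next Tuesday: November 15, 2005.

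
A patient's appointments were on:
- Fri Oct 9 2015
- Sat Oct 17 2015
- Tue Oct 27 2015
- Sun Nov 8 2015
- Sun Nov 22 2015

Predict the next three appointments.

Tue Dec 8 2015, Sat Dec 26 2015, Fri Jan 15 2016

Intervals are 8, 10, 12, 14 days — an arithmetic progression with common difference 2.
Next gap: 16 days. Sun Nov 22 2015 + 16 days = Tue Dec 8 2015.
Next gap: 18 days. Tue Dec 8 2015 + 18 days = Sat Dec 26 2015.
Next gap: 20 days. Sat Dec 26 2015 + 20 days = Fri Jan 15 2016.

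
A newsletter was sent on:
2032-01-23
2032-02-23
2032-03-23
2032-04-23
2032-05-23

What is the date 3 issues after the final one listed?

Gaps: 31, 29, 31, 30 days — not constant. Every event is on the 23rd of the month.
Pattern: the 23rd of each month.
Next: June 2032 → 2032-06-23.
July 2032: 2032-07-23.
Next: August 2032 → 2032-08-23.

2032-08-23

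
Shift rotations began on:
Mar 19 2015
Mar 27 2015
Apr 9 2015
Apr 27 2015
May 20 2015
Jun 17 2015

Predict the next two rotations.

Jul 20 2015, Aug 27 2015

Gaps: 8, 13, 18, 23, 28 days — each gap is 5 larger than the previous one.
Next gap: 33 days. Jun 17 2015 + 33 days = Jul 20 2015.
Next gap: 38 days. Jul 20 2015 + 38 days = Aug 27 2015.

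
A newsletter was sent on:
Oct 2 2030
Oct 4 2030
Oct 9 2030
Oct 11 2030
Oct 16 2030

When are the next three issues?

Gaps: 2, 5, 2, 5 days — not constant, but cyclic with period 2.
The events fall on every Wednesday and Friday.
Next Friday: Oct 18 2030.
The following Wednesday is Oct 23 2030.
Next Friday: Oct 25 2030.

Oct 18 2030, Oct 23 2030, Oct 25 2030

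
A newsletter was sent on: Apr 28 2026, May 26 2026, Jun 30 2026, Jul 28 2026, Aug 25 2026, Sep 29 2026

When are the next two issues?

These are Tuesdays with 28, 35, 28, 28, 35-day gaps.
Each is the final Tuesday of its month — Jun 30 2026 is past the 28th, so '4th Tuesday' doesn't fit.
Last Tuesday of October 2026: Oct 27 2026.
Last Tuesday of November 2026: Nov 24 2026.

Oct 27 2026, Nov 24 2026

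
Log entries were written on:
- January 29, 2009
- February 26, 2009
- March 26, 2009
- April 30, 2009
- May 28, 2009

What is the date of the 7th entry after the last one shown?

December 31, 2009

All Thursdays; the gaps (28, 28, 35, 28) vary with month length.
This is the last Thursday of each month.
June 2009 ends with Thursday June 25, 2009.
July 2009 ends with Thursday July 30, 2009.
Last Thursday of August 2009: August 27, 2009.
September 2009 ends with Thursday September 24, 2009.
Last Thursday of October 2009: October 29, 2009.
November 2009 ends with Thursday November 26, 2009.
December 2009 ends with Thursday December 31, 2009.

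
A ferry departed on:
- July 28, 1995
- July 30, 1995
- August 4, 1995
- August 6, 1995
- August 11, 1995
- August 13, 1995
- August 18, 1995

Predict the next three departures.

August 20, 1995; August 25, 1995; August 27, 1995

Every event lands on a Friday or Sunday (gaps cycle 2, 5, 2, 5, 2, 5).
So the schedule is: every Friday and Sunday.
Next Sunday: August 20, 1995.
The following Friday is August 25, 1995.
The following Sunday is August 27, 1995.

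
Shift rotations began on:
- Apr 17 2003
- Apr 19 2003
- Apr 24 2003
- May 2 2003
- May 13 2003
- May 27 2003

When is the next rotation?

Jun 13 2003

Intervals are 2, 5, 8, 11, 14 days — an arithmetic progression with common difference 3.
Next gap: 17 days. May 27 2003 + 17 days = Jun 13 2003.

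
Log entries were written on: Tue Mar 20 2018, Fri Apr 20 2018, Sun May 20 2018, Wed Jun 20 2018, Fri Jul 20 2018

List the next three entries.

Mon Aug 20 2018, Thu Sep 20 2018, Sat Oct 20 2018

The day-of-month is always 20 (31, 30, 31, 30 days between events).
So this recurs on the 20th of each month.
Next: August 2018 → Mon Aug 20 2018.
Next: September 2018 → Thu Sep 20 2018.
Next: October 2018 → Sat Oct 20 2018.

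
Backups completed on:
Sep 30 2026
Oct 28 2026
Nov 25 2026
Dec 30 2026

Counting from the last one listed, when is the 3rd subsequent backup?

Mar 31 2027

These are Wednesdays with 28, 28, 35-day gaps.
Each is the final Wednesday of its month — Sep 30 2026 is past the 28th, so '4th Wednesday' doesn't fit.
Last Wednesday of January 2027: Jan 27 2027.
Last Wednesday of February 2027: Feb 24 2027.
Last Wednesday of March 2027: Mar 31 2027.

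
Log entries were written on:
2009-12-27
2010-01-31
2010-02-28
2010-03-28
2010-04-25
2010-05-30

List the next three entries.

All Sundays; the gaps (35, 28, 28, 28, 35) vary with month length.
This is the last Sunday of each month.
June 2010 ends with Sunday 2010-06-27.
July 2010 ends with Sunday 2010-07-25.
Last Sunday of August 2010: 2010-08-29.

2010-06-27, 2010-07-25, 2010-08-29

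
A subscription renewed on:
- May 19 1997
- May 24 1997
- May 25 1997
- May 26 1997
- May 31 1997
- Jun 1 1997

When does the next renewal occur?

Gaps: 5, 1, 1, 5, 1 days — not constant, but cyclic with period 3.
The events fall on every Monday, Saturday and Sunday.
Next Monday: Jun 2 1997.

Jun 2 1997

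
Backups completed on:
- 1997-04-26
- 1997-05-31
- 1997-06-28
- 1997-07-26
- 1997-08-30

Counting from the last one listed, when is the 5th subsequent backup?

1998-01-31

Every date is a Saturday; gaps 35, 28, 28, 35 days.
Each is the last Saturday of its month (at least one falls on the 29th or later, ruling out '4th Saturday').
Last Saturday of September 1997: 1997-09-27.
October 1997 ends with Saturday 1997-10-25.
November 1997 ends with Saturday 1997-11-29.
Last Saturday of December 1997: 1997-12-27.
January 1998 ends with Saturday 1998-01-31.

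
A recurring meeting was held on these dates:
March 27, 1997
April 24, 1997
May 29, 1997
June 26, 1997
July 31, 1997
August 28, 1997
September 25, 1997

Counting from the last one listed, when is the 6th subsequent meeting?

March 26, 1998

These are Thursdays with 28, 35, 28, 35, 28, 28-day gaps.
Each is the final Thursday of its month — May 29, 1997 is past the 28th, so '4th Thursday' doesn't fit.
Last Thursday of October 1997: October 30, 1997.
Last Thursday of November 1997: November 27, 1997.
December 1997 ends with Thursday December 25, 1997.
Last Thursday of January 1998: January 29, 1998.
Last Thursday of February 1998: February 26, 1998.
March 1998 ends with Thursday March 26, 1998.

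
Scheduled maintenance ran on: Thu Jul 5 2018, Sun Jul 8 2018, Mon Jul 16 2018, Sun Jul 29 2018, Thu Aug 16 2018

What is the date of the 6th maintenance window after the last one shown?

Intervals are 3, 8, 13, 18 days — an arithmetic progression with common difference 5.
Next gap: 23 days. Thu Aug 16 2018 + 23 days = Sat Sep 8 2018.
Next gap: 28 days. Sat Sep 8 2018 + 28 days = Sat Oct 6 2018.
Next gap: 33 days. Sat Oct 6 2018 + 33 days = Thu Nov 8 2018.
Next gap: 38 days. Thu Nov 8 2018 + 38 days = Sun Dec 16 2018.
Next gap: 43 days. Sun Dec 16 2018 + 43 days = Mon Jan 28 2019.
Next gap: 48 days. Mon Jan 28 2019 + 48 days = Sun Mar 17 2019.

Sun Mar 17 2019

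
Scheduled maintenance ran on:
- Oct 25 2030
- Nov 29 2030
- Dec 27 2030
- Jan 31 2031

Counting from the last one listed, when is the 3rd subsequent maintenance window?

Apr 25 2031

Every date is a Friday; gaps 35, 28, 35 days.
Each is the last Friday of its month (at least one falls on the 29th or later, ruling out '4th Friday').
February 2031 ends with Friday Feb 28 2031.
March 2031 ends with Friday Mar 28 2031.
April 2031 ends with Friday Apr 25 2031.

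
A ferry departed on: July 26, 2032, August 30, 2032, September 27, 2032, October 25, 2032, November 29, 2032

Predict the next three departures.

December 27, 2032; January 31, 2033; February 28, 2033

These are Mondays with 35, 28, 28, 35-day gaps.
Each is the final Monday of its month — August 30, 2032 is past the 28th, so '4th Monday' doesn't fit.
Last Monday of December 2032: December 27, 2032.
Last Monday of January 2033: January 31, 2033.
February 2033 ends with Monday February 28, 2033.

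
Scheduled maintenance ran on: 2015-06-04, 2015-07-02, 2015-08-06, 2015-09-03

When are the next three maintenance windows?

Gaps: 28, 35, 28 days — a mix of 28 and 35. Every date is a Thursday.
Each is the 1st Thursday of its month.
1st Thursday of October 2015: 2015-10-01.
1st Thursday of November 2015: 2015-11-05.
December 2015 — 1st Thursday is 2015-12-03.

2015-10-01, 2015-11-05, 2015-12-03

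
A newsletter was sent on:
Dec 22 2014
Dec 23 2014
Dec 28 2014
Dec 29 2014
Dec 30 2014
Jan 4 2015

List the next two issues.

The gap pattern 1, 5, 1, 1, 5 repeats every 3 events.
These are the Mondays, Tuesdays and Sundays of each week.
Next Monday: Jan 5 2015.
The following Tuesday is Jan 6 2015.

Jan 5 2015, Jan 6 2015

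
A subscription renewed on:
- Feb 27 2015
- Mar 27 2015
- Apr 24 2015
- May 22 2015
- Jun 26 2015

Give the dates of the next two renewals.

All dates are Fridays, 28, 28, 28, 35 days apart.
Specifically, the 4th Friday of each month.
4th Friday of July 2015: Jul 24 2015.
August 2015 — 4th Friday is Aug 28 2015.

Jul 24 2015, Aug 28 2015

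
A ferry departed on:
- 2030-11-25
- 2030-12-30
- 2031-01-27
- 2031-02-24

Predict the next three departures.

All Mondays; the gaps (35, 28, 28) vary with month length.
This is the last Monday of each month.
Last Monday of March 2031: 2031-03-31.
Last Monday of April 2031: 2031-04-28.
May 2031 ends with Monday 2031-05-26.

2031-03-31, 2031-04-28, 2031-05-26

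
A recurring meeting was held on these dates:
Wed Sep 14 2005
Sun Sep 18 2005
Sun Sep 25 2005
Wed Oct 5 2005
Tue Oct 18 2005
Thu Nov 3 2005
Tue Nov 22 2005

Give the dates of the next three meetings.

Wed Dec 14 2005, Sun Jan 8 2006, Sun Feb 5 2006

Intervals are 4, 7, 10, 13, 16, 19 days — an arithmetic progression with common difference 3.
Next gap: 22 days. Tue Nov 22 2005 + 22 days = Wed Dec 14 2005.
Next gap: 25 days. Wed Dec 14 2005 + 25 days = Sun Jan 8 2006.
Next gap: 28 days. Sun Jan 8 2006 + 28 days = Sun Feb 5 2006.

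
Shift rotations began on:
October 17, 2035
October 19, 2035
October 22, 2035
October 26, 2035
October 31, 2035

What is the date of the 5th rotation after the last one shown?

Intervals are 2, 3, 4, 5 days — an arithmetic progression with common difference 1.
Next gap: 6 days. October 31, 2035 + 6 days = November 6, 2035.
Next gap: 7 days. November 6, 2035 + 7 days = November 13, 2035.
Next gap: 8 days. November 13, 2035 + 8 days = November 21, 2035.
Next gap: 9 days. November 21, 2035 + 9 days = November 30, 2035.
Next gap: 10 days. November 30, 2035 + 10 days = December 10, 2035.

December 10, 2035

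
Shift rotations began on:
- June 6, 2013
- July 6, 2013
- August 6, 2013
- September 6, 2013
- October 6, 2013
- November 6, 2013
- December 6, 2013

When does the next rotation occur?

Gaps: 30, 31, 31, 30, 31, 30 days — not constant. Every event is on the 6th of the month.
Pattern: the 6th of each month.
January 2014: January 6, 2014.

January 6, 2014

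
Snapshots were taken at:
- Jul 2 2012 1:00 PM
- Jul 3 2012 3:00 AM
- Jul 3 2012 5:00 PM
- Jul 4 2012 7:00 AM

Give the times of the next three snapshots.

The interval is a steady 14 hours (14, 14, 14).
Jul 4 2012 7:00 AM + 14 h = Jul 4 2012 9:00 PM.
Jul 4 2012 9:00 PM + 14 h = Jul 5 2012 11:00 AM.
Jul 5 2012 11:00 AM + 14 h = Jul 6 2012 1:00 AM.

Jul 4 2012 9:00 PM, Jul 5 2012 11:00 AM, Jul 6 2012 1:00 AM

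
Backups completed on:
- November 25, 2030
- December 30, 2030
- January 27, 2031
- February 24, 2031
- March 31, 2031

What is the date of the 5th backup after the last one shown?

August 25, 2031

All Mondays; the gaps (35, 28, 28, 35) vary with month length.
This is the last Monday of each month.
April 2031 ends with Monday April 28, 2031.
Last Monday of May 2031: May 26, 2031.
Last Monday of June 2031: June 30, 2031.
Last Monday of July 2031: July 28, 2031.
Last Monday of August 2031: August 25, 2031.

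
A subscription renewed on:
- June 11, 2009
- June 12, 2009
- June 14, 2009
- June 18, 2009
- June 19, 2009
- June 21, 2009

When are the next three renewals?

The gap pattern 1, 2, 4, 1, 2 repeats every 3 events.
These are the Thursdays, Fridays and Sundays of each week.
The following Thursday is June 25, 2009.
Next Friday: June 26, 2009.
The following Sunday is June 28, 2009.

June 25, 2009; June 26, 2009; June 28, 2009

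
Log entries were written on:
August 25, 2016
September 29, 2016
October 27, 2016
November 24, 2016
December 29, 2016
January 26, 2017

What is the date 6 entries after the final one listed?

July 27, 2017

These are Thursdays with 35, 28, 28, 35, 28-day gaps.
Each is the final Thursday of its month — September 29, 2016 is past the 28th, so '4th Thursday' doesn't fit.
Last Thursday of February 2017: February 23, 2017.
March 2017 ends with Thursday March 30, 2017.
Last Thursday of April 2017: April 27, 2017.
May 2017 ends with Thursday May 25, 2017.
June 2017 ends with Thursday June 29, 2017.
Last Thursday of July 2017: July 27, 2017.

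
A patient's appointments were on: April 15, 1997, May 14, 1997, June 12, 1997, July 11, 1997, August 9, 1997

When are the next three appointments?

September 7, 1997; October 6, 1997; November 4, 1997

The spacing is 29, 29, 29, 29 days — always 29 days.
August 9, 1997 + 29 days = September 7, 1997.
September 7, 1997 + 29 days = October 6, 1997.
October 6, 1997 + 29 days = November 4, 1997.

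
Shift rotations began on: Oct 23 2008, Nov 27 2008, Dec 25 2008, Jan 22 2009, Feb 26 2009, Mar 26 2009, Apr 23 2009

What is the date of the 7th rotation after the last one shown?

These are Thursdays at 28- or 35-day spacing (35, 28, 28, 35, 28, 28).
The pattern: 4th Thursday of the month.
May 2009 — 4th Thursday is May 28 2009.
June 2009 — 4th Thursday is Jun 25 2009.
4th Thursday of July 2009: Jul 23 2009.
4th Thursday of August 2009: Aug 27 2009.
September 2009 — 4th Thursday is Sep 24 2009.
October 2009 — 4th Thursday is Oct 22 2009.
4th Thursday of November 2009: Nov 26 2009.

Nov 26 2009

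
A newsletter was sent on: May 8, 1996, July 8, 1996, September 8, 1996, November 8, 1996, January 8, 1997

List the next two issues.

March 8, 1997; May 8, 1997

Each date is the 8th; the gaps (61, 62, 61, 61) track the month lengths.
The rule is the 8th of every 2 months.
Next: March 1997 → March 8, 1997.
May 1997: May 8, 1997.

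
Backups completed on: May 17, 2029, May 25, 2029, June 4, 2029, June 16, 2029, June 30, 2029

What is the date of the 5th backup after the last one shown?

The spacing grows by 2 each time: 8, 10, 12, 14 days.
Next gap: 16 days. June 30, 2029 + 16 days = July 16, 2029.
Next gap: 18 days. July 16, 2029 + 18 days = August 3, 2029.
Next gap: 20 days. August 3, 2029 + 20 days = August 23, 2029.
Next gap: 22 days. August 23, 2029 + 22 days = September 14, 2029.
Next gap: 24 days. September 14, 2029 + 24 days = October 8, 2029.

October 8, 2029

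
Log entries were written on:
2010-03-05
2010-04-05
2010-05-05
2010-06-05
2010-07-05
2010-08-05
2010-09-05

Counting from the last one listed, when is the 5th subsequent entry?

The day-of-month is always 5 (31, 30, 31, 30, 31, 31 days between events).
So this recurs on the 5th of each month.
October 2010: 2010-10-05.
November 2010: 2010-11-05.
Next: December 2010 → 2010-12-05.
January 2011: 2011-01-05.
February 2011: 2011-02-05.

2011-02-05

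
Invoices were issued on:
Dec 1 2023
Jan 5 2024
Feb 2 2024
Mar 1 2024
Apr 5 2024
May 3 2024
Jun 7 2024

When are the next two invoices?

These are Fridays at 28- or 35-day spacing (35, 28, 28, 35, 28, 35).
The pattern: 1st Friday of the month.
July 2024 — 1st Friday is Jul 5 2024.
1st Friday of August 2024: Aug 2 2024.

Jul 5 2024, Aug 2 2024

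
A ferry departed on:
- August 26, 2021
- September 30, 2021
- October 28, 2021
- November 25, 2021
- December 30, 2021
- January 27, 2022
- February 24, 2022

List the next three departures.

March 31, 2022; April 28, 2022; May 26, 2022

Every date is a Thursday; gaps 35, 28, 28, 35, 28, 28 days.
Each is the last Thursday of its month (at least one falls on the 29th or later, ruling out '4th Thursday').
Last Thursday of March 2022: March 31, 2022.
April 2022 ends with Thursday April 28, 2022.
May 2022 ends with Thursday May 26, 2022.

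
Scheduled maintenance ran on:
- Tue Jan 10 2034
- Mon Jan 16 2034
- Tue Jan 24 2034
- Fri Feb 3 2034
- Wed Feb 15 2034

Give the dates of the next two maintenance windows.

Wed Mar 1 2034, Fri Mar 17 2034

Gaps: 6, 8, 10, 12 days — each gap is 2 larger than the previous one.
Next gap: 14 days. Wed Feb 15 2034 + 14 days = Wed Mar 1 2034.
Next gap: 16 days. Wed Mar 1 2034 + 16 days = Fri Mar 17 2034.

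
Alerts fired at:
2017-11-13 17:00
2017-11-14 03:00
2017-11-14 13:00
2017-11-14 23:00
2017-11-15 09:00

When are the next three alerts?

2017-11-15 19:00, 2017-11-16 05:00, 2017-11-16 15:00

Gaps: 10, 10, 10, 10 hours — each event is 10 hours after the previous one.
2017-11-15 09:00 + 10 h = 2017-11-15 19:00.
2017-11-15 19:00 + 10 h = 2017-11-16 05:00.
2017-11-16 05:00 + 10 h = 2017-11-16 15:00.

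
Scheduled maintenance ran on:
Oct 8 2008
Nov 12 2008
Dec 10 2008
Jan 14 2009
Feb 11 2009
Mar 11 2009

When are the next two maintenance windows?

These are Wednesdays at 28- or 35-day spacing (35, 28, 35, 28, 28).
The pattern: 2nd Wednesday of the month.
April 2009 — 2nd Wednesday is Apr 8 2009.
2nd Wednesday of May 2009: May 13 2009.

Apr 8 2009, May 13 2009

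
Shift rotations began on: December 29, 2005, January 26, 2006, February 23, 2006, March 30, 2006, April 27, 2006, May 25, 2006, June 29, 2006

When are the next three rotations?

July 27, 2006; August 31, 2006; September 28, 2006

Every date is a Thursday; gaps 28, 28, 35, 28, 28, 35 days.
Each is the last Thursday of its month (at least one falls on the 29th or later, ruling out '4th Thursday').
July 2006 ends with Thursday July 27, 2006.
Last Thursday of August 2006: August 31, 2006.
Last Thursday of September 2006: September 28, 2006.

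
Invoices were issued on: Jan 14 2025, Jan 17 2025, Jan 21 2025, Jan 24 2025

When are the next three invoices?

Gaps: 3, 4, 3 days — not constant, but cyclic with period 2.
The events fall on every Tuesday and Friday.
Next Tuesday: Jan 28 2025.
Next Friday: Jan 31 2025.
Next Tuesday: Feb 4 2025.

Jan 28 2025, Jan 31 2025, Feb 4 2025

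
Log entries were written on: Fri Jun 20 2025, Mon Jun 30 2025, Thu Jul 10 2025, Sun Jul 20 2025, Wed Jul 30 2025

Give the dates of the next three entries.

Sat Aug 9 2025, Tue Aug 19 2025, Fri Aug 29 2025

Every event comes 10 days after the last (10, 10, 10, 10).
Wed Jul 30 2025 + 10 days = Sat Aug 9 2025.
Sat Aug 9 2025 + 10 days = Tue Aug 19 2025.
Tue Aug 19 2025 + 10 days = Fri Aug 29 2025.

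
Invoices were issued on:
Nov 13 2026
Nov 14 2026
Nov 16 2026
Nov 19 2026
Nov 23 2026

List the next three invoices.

Gaps: 1, 2, 3, 4 days — each gap is 1 larger than the previous one.
Next gap: 5 days. Nov 23 2026 + 5 days = Nov 28 2026.
Next gap: 6 days. Nov 28 2026 + 6 days = Dec 4 2026.
Next gap: 7 days. Dec 4 2026 + 7 days = Dec 11 2026.

Nov 28 2026, Dec 4 2026, Dec 11 2026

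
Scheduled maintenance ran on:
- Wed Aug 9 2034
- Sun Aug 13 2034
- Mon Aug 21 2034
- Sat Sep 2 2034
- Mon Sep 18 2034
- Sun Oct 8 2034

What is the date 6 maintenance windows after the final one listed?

Mon Apr 30 2035

Intervals are 4, 8, 12, 16, 20 days — an arithmetic progression with common difference 4.
Next gap: 24 days. Sun Oct 8 2034 + 24 days = Wed Nov 1 2034.
Next gap: 28 days. Wed Nov 1 2034 + 28 days = Wed Nov 29 2034.
Next gap: 32 days. Wed Nov 29 2034 + 32 days = Sun Dec 31 2034.
Next gap: 36 days. Sun Dec 31 2034 + 36 days = Mon Feb 5 2035.
Next gap: 40 days. Mon Feb 5 2035 + 40 days = Sat Mar 17 2035.
Next gap: 44 days. Sat Mar 17 2035 + 44 days = Mon Apr 30 2035.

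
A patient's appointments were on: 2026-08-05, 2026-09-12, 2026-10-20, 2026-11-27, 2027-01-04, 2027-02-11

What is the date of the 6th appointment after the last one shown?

Every event comes 38 days after the last (38, 38, 38, 38, 38).
2027-02-11 + 38 days = 2027-03-21.
2027-03-21 + 38 days = 2027-04-28.
2027-04-28 + 38 days = 2027-06-05.
2027-06-05 + 38 days = 2027-07-13.
2027-07-13 + 38 days = 2027-08-20.
2027-08-20 + 38 days = 2027-09-27.

2027-09-27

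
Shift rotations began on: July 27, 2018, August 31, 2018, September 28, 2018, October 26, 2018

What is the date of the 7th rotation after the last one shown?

May 31, 2019

All Fridays; the gaps (35, 28, 28) vary with month length.
This is the last Friday of each month.
Last Friday of November 2018: November 30, 2018.
Last Friday of December 2018: December 28, 2018.
Last Friday of January 2019: January 25, 2019.
February 2019 ends with Friday February 22, 2019.
March 2019 ends with Friday March 29, 2019.
Last Friday of April 2019: April 26, 2019.
Last Friday of May 2019: May 31, 2019.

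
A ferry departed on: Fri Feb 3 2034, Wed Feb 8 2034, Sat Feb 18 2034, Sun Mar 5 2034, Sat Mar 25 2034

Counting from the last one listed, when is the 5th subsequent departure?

Intervals are 5, 10, 15, 20 days — an arithmetic progression with common difference 5.
Next gap: 25 days. Sat Mar 25 2034 + 25 days = Wed Apr 19 2034.
Next gap: 30 days. Wed Apr 19 2034 + 30 days = Fri May 19 2034.
Next gap: 35 days. Fri May 19 2034 + 35 days = Fri Jun 23 2034.
Next gap: 40 days. Fri Jun 23 2034 + 40 days = Wed Aug 2 2034.
Next gap: 45 days. Wed Aug 2 2034 + 45 days = Sat Sep 16 2034.

Sat Sep 16 2034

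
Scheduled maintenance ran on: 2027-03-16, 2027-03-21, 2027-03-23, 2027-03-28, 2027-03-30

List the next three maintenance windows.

2027-04-04, 2027-04-06, 2027-04-11

Every event lands on a Tuesday or Sunday (gaps cycle 5, 2, 5, 2).
So the schedule is: every Tuesday and Sunday.
The following Sunday is 2027-04-04.
Next Tuesday: 2027-04-06.
The following Sunday is 2027-04-11.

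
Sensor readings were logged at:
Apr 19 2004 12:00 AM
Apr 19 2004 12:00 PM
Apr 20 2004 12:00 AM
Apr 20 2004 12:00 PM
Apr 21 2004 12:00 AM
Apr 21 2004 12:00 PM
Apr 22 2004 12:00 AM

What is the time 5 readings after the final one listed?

Gaps: 12, 12, 12, 12, 12, 12 hours — each event is 12 hours after the previous one.
Apr 22 2004 12:00 AM + 12 h = Apr 22 2004 12:00 PM.
Apr 22 2004 12:00 PM + 12 h = Apr 23 2004 12:00 AM.
Apr 23 2004 12:00 AM + 12 h = Apr 23 2004 12:00 PM.
Apr 23 2004 12:00 PM + 12 h = Apr 24 2004 12:00 AM.
Apr 24 2004 12:00 AM + 12 h = Apr 24 2004 12:00 PM.

Apr 24 2004 12:00 PM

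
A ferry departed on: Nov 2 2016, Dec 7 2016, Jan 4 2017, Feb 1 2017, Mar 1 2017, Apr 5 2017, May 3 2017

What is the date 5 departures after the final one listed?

All dates are Wednesdays, 35, 28, 28, 28, 35, 28 days apart.
Specifically, the 1st Wednesday of each month.
June 2017 — 1st Wednesday is Jun 7 2017.
July 2017 — 1st Wednesday is Jul 5 2017.
August 2017 — 1st Wednesday is Aug 2 2017.
September 2017 — 1st Wednesday is Sep 6 2017.
October 2017 — 1st Wednesday is Oct 4 2017.

Oct 4 2017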